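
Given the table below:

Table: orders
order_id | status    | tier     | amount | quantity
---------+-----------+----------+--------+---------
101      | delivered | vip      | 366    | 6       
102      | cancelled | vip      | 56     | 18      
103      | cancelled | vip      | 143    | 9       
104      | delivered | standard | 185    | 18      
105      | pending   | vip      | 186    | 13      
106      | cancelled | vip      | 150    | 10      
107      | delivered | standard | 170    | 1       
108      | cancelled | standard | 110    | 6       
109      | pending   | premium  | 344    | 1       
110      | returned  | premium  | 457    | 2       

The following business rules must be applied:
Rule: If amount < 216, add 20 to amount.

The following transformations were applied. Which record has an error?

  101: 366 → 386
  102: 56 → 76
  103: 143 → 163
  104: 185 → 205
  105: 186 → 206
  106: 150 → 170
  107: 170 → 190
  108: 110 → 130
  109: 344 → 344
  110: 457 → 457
Record 101 has an error. The correct transformed value should be 366, not 386.

Step 1: Check each record against the rule
Step 2: Record 101 has amount = 366
Step 3: Since 366 >= 216, the bonus should not have been applied
Step 4: Correct value = 366, but claimed value = 386
Conclusion: Record 101 has the error.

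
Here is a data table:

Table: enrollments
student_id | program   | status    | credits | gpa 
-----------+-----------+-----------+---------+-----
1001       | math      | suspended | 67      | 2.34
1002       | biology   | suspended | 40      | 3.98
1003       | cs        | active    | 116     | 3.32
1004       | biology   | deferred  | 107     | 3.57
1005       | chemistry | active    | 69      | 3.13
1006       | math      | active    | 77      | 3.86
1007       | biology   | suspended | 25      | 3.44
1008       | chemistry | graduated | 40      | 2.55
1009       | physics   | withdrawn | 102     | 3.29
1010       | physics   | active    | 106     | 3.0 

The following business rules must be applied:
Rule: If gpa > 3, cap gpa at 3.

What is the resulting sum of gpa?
28.89

Step 1: 7 records have gpa > 3
Step 2: These records originally summed to 24.59
Step 3: After capping: 7 × 3 = 21
Step 4: Unaffected records sum: 7.89
Step 5: Final sum = 21 + 7.89 = 28.89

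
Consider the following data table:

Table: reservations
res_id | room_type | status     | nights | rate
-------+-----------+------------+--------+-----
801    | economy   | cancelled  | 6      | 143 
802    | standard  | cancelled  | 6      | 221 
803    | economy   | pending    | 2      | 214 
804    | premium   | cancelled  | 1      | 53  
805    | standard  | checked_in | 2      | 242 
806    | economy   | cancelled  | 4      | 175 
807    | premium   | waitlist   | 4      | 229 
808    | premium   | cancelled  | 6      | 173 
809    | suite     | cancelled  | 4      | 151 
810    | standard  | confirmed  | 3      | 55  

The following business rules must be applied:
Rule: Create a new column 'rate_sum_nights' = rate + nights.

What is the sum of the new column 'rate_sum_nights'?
1694

Step 1: For each record, compute rate + nights
Example calculations:
  143 + 6 = 149
  221 + 6 = 227
  214 + 2 = 216
  ...
Step 2: Sum all derived values
Step 3: Total = 1694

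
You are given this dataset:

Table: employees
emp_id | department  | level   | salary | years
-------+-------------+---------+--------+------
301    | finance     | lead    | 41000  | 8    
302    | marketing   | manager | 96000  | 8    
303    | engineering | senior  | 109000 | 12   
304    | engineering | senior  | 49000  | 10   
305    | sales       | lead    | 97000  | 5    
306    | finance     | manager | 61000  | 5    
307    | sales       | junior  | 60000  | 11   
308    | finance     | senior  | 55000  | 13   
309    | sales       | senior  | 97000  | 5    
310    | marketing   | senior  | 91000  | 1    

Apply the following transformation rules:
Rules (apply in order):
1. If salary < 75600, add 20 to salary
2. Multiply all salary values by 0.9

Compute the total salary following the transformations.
680490.0

Step 1: Apply Rule 1 - Add 20 to records with salary < 75600
  - 5 records affected: 266000 + (5 × 20) = 266100
  - Unaffected records: 490000
  - Sum after Rule 1: 756100
Step 2: Apply Rule 2 - Multiply all by 0.9
  - 756100 × 0.9 = 680490.0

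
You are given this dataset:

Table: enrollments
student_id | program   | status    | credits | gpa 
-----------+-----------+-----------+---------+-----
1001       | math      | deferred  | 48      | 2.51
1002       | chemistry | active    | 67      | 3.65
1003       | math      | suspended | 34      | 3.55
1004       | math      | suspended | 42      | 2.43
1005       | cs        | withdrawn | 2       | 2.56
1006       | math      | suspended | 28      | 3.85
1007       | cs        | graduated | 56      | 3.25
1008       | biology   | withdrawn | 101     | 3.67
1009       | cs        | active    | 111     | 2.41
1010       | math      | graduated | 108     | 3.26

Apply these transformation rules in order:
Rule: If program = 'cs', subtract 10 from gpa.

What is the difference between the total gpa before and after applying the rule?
30.0

Step 1: Original sum of gpa = 31.14
Step 2: 3 records have program = 'cs'
Step 3: Each affected record changes by -10
Step 4: Total change = 3 × -10 = -30
Step 5: New sum = 31.14 + -30 = 1.14
Step 6: Difference = |1.14 - 31.14| = 30.0
        (Sum decreased by 30.0)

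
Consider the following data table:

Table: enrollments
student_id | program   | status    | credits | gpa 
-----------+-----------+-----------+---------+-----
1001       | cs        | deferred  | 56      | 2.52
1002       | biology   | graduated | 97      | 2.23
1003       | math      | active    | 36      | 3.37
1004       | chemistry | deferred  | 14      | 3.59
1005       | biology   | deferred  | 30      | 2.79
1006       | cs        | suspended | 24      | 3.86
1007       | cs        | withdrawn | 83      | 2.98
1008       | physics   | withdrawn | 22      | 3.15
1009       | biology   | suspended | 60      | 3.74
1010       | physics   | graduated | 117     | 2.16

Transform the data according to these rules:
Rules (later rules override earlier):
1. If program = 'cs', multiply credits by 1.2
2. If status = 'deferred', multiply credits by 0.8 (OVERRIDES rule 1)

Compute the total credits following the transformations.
540.4

Step 1: Rule 2 takes priority for records with status = 'deferred'
  - 3 records: 100 × 0.8 = 80.0
Step 2: Rule 1 applies to remaining records with program = 'cs'
  - 2 records: 107 × 1.2 = 128.4
Step 3: Other records unchanged: 332
Step 4: Final sum = 80.0 + 128.4 + 332 = 540.4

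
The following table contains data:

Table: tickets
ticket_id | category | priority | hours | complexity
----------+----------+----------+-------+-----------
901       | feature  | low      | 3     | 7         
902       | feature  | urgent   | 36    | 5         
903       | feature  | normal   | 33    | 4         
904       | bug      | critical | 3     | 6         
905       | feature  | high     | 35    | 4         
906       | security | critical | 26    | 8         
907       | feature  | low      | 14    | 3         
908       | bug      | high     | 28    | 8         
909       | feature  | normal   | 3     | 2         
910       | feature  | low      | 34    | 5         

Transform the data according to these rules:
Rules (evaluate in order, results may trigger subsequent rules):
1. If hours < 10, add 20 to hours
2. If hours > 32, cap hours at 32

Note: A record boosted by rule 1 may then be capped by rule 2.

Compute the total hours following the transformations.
265

Step 1: Apply rule 1 to records with hours < 10
  - 3 records get bonus of 20
  - Of these, 0 records then exceed 32 and get capped
Step 2: Apply rule 2 to records with hours > 32
  - 4 records (original) are capped
Step 3: Calculate final sum = 265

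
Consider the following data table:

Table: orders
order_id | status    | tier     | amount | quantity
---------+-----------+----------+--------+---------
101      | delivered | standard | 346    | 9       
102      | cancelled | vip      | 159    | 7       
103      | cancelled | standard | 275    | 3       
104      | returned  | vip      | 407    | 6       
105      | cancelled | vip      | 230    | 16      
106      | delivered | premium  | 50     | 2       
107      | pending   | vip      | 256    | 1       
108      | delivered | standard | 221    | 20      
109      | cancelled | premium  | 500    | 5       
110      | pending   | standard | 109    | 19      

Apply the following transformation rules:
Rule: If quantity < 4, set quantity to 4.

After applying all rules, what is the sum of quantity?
94

Step 1: 3 records have quantity < 4
Step 2: These records originally summed to 6
Step 3: After setting to minimum: 3 × 4 = 12
Step 4: Unaffected records sum: 82
Step 5: Final sum = 12 + 82 = 94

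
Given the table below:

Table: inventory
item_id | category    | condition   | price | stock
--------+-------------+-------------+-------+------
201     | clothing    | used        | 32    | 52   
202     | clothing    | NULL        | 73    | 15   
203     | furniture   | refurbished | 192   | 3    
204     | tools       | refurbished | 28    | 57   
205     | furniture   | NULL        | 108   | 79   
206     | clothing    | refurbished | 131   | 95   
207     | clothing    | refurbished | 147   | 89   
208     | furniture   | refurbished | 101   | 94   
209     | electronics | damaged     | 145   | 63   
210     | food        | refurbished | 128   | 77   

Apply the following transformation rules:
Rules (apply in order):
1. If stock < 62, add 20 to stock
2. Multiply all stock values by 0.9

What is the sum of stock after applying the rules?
633.6

Step 1: Apply Rule 1 - Add 20 to records with stock < 62
  - 4 records affected: 127 + (4 × 20) = 207
  - Unaffected records: 497
  - Sum after Rule 1: 704
Step 2: Apply Rule 2 - Multiply all by 0.9
  - 704 × 0.9 = 633.6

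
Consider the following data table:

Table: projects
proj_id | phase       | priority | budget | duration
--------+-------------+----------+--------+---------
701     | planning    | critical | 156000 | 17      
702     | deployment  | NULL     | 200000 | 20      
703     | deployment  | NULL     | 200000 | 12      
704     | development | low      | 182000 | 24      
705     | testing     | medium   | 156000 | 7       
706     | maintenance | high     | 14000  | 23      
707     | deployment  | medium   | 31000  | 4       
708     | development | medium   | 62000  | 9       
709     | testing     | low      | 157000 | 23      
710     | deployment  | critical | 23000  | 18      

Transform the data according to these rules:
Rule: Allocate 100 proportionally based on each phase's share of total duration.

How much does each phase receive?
deployment: 34.39, development: 21.02, maintenance: 14.65, planning: 10.83, testing: 19.11

Step 1: Calculate total duration = 157
Step 2: Calculate each phase's proportion:
  deployment: 54/157 = 34.39% → 34.39
  development: 33/157 = 21.02% → 21.02
  maintenance: 23/157 = 14.65% → 14.65
  planning: 17/157 = 10.83% → 10.83
  testing: 30/157 = 19.11% → 19.11
Step 3: Verify: sum of allocations ≈ 100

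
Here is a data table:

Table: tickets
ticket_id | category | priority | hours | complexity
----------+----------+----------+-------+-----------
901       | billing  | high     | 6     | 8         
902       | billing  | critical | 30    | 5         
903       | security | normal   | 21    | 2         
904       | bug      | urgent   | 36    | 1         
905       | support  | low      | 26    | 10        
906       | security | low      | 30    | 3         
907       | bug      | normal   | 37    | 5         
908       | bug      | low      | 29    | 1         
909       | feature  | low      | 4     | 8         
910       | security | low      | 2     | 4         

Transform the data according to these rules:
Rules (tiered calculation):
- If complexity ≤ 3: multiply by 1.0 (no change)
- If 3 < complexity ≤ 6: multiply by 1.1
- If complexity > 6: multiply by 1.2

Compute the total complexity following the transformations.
53.6

Step 1: Tier 1 (complexity ≤ 3): 4 records, sum = 7 × 1.0 = 7.0
Step 2: Tier 2 (3 < complexity ≤ 6): 3 records, sum = 14 × 1.1 = 15.4
Step 3: Tier 3 (complexity > 6): 3 records, sum = 26 × 1.2 = 31.2
Step 4: Final sum = 7.0 + 15.4 + 31.2 = 53.6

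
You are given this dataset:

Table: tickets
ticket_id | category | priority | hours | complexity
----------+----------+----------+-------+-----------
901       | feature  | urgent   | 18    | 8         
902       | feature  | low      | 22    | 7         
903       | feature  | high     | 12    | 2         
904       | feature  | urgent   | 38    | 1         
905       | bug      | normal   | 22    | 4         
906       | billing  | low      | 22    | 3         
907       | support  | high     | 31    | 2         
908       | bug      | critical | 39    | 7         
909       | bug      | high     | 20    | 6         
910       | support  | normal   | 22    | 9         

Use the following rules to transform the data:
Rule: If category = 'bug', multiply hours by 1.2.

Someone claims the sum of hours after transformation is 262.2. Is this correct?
Yes, the result is correct.

Step 1: Calculate the correct sum after transformation
Step 2: Apply multiplier 1.2 to records where category = 'bug'
Step 3: Correct result = 262.2
Step 4: Claimed result = 262.2
Step 5: 262.2 = 262.2 ✓
Conclusion: The claimed result is correct.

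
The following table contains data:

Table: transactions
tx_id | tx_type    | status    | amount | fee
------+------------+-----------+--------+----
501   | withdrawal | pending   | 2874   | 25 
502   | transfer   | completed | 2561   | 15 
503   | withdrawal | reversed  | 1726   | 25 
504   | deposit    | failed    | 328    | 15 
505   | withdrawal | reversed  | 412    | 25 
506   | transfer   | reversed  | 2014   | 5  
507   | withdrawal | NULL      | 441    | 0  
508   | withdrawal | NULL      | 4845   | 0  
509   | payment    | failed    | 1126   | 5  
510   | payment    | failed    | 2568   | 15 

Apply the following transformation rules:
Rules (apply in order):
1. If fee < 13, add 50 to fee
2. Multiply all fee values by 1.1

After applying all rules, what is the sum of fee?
363.0

Step 1: Apply Rule 1 - Add 50 to records with fee < 13
  - 4 records affected: 10 + (4 × 50) = 210
  - Unaffected records: 120
  - Sum after Rule 1: 330
Step 2: Apply Rule 2 - Multiply all by 1.1
  - 330 × 1.1 = 363.0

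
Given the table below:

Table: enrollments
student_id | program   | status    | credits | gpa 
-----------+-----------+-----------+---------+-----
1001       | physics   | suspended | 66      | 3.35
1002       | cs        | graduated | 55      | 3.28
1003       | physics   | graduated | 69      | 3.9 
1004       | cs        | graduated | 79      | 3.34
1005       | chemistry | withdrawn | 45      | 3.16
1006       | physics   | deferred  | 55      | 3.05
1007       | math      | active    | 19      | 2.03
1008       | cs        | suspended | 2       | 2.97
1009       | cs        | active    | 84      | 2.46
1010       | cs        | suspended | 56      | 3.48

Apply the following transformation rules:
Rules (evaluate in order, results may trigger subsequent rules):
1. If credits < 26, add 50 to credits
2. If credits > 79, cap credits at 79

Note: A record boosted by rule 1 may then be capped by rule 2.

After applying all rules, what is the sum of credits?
625

Step 1: Apply rule 1 to records with credits < 26
  - 2 records get bonus of 50
  - Of these, 0 records then exceed 79 and get capped
Step 2: Apply rule 2 to records with credits > 79
  - 1 records (original) are capped
Step 3: Calculate final sum = 625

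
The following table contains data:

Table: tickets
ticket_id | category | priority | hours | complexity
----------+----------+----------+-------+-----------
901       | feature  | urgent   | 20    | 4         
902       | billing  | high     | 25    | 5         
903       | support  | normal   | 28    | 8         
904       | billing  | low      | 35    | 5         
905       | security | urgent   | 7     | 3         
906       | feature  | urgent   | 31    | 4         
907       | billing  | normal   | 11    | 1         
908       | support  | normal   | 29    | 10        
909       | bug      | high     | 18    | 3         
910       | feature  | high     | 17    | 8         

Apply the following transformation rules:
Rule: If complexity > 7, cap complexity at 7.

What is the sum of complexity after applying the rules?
46

Step 1: 3 records have complexity > 7
Step 2: These records originally summed to 26
Step 3: After capping: 3 × 7 = 21
Step 4: Unaffected records sum: 25
Step 5: Final sum = 21 + 25 = 46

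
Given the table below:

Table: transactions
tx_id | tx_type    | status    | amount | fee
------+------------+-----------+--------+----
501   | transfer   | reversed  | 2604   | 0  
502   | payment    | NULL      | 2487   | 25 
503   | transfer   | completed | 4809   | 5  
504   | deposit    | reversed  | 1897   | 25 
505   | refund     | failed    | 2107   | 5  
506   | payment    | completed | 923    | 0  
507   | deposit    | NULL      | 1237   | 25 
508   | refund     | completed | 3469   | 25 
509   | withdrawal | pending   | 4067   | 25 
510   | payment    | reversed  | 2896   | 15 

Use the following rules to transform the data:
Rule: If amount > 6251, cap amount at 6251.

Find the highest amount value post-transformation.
4809

Step 1: Original maximum amount = 4809
Step 2: Check cap of 6251 against maximum
Step 3: No records exceed the cap (max 4809 <= cap 6251), so no capping applies
Step 4: Maximum after transformation = 4809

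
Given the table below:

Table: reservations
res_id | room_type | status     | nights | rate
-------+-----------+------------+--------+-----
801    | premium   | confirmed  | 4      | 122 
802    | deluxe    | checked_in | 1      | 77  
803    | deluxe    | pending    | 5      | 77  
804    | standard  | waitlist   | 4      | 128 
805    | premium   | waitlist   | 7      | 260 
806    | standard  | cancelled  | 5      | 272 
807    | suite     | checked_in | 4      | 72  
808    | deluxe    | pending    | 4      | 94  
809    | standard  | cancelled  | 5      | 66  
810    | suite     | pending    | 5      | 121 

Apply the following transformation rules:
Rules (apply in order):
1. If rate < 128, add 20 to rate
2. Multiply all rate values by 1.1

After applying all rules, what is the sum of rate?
1571.9

Step 1: Apply Rule 1 - Add 20 to records with rate < 128
  - 7 records affected: 629 + (7 × 20) = 769
  - Unaffected records: 660
  - Sum after Rule 1: 1429
Step 2: Apply Rule 2 - Multiply all by 1.1
  - 1429 × 1.1 = 1571.9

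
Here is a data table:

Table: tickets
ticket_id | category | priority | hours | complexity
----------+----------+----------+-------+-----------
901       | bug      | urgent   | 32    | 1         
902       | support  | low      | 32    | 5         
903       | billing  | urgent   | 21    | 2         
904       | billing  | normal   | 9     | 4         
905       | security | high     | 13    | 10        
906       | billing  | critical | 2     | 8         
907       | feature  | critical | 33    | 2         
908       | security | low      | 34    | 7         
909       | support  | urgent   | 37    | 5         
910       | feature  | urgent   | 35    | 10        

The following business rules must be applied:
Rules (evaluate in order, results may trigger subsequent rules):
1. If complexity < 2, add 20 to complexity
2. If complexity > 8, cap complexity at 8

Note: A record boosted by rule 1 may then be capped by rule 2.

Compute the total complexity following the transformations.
57

Step 1: Apply rule 1 to records with complexity < 2
  - 1 records get bonus of 20
  - Of these, 1 records then exceed 8 and get capped
Step 2: Apply rule 2 to records with complexity > 8
  - 2 records (original) are capped
Step 3: Calculate final sum = 57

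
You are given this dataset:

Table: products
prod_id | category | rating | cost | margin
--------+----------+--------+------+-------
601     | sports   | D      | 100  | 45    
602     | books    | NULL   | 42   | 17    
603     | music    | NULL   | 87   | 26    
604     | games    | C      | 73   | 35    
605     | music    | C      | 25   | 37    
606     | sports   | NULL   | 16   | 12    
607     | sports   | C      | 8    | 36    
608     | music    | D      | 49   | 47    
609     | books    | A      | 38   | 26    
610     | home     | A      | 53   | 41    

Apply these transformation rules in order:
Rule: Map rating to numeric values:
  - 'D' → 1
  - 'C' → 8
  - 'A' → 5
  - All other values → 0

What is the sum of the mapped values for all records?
36

Step 1: Apply mapping to each record
Step 2: Count by status:
  'D': 2 records × 1 = 2
  'C': 3 records × 8 = 24
  'A': 2 records × 5 = 10
Step 3: Sum all mapped values = 36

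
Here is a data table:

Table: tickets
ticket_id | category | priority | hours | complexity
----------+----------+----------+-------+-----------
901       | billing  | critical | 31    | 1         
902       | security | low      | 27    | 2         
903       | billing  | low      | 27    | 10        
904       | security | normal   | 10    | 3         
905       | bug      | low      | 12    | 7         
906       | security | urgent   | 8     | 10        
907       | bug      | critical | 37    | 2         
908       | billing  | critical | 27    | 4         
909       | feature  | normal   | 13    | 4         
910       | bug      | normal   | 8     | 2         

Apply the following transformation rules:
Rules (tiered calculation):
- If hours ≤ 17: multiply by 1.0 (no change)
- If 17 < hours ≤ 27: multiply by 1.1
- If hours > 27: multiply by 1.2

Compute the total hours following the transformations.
221.7

Step 1: Tier 1 (hours ≤ 17): 5 records, sum = 51 × 1.0 = 51.0
Step 2: Tier 2 (17 < hours ≤ 27): 3 records, sum = 81 × 1.1 = 89.1
Step 3: Tier 3 (hours > 27): 2 records, sum = 68 × 1.2 = 81.6
Step 4: Final sum = 51.0 + 89.1 + 81.6 = 221.7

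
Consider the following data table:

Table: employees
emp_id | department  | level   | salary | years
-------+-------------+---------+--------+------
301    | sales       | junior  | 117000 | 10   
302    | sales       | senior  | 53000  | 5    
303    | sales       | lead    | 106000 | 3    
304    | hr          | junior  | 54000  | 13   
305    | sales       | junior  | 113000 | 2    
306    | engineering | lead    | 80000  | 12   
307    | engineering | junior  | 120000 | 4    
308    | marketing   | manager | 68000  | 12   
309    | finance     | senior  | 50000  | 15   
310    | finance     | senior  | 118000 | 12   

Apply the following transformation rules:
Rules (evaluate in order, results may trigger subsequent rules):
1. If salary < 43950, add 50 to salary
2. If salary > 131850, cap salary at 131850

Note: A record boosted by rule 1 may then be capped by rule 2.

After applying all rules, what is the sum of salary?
879000

Step 1: Apply rule 1 to records with salary < 43950
  - 0 records get bonus of 50
  - Of these, 0 records then exceed 131850 and get capped
Step 2: Apply rule 2 to records with salary > 131850
  - 0 records (original) are capped
Step 3: Calculate final sum = 879000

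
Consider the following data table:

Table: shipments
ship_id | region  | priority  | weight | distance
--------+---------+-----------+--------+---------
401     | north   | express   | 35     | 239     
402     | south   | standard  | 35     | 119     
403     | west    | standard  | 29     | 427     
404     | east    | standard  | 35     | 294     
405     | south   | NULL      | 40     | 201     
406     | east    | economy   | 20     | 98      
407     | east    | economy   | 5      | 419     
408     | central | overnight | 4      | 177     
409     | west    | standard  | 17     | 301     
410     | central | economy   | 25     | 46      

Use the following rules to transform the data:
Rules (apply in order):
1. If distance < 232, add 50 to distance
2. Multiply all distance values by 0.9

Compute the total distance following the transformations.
2313.9

Step 1: Apply Rule 1 - Add 50 to records with distance < 232
  - 5 records affected: 641 + (5 × 50) = 891
  - Unaffected records: 1680
  - Sum after Rule 1: 2571
Step 2: Apply Rule 2 - Multiply all by 0.9
  - 2571 × 0.9 = 2313.9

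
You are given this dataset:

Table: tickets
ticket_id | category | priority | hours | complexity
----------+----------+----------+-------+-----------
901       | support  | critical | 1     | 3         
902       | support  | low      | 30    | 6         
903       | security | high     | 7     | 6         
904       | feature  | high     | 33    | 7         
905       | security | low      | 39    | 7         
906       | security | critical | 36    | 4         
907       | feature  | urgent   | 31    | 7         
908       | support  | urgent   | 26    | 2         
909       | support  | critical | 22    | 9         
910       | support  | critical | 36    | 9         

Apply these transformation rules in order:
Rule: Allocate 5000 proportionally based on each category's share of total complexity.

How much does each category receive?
feature: 1166.67, security: 1416.67, support: 2416.67

Step 1: Calculate total complexity = 60
Step 2: Calculate each category's proportion:
  feature: 14/60 = 23.33% → 1166.67
  security: 17/60 = 28.33% → 1416.67
  support: 29/60 = 48.33% → 2416.67
Step 3: Verify: sum of allocations ≈ 5000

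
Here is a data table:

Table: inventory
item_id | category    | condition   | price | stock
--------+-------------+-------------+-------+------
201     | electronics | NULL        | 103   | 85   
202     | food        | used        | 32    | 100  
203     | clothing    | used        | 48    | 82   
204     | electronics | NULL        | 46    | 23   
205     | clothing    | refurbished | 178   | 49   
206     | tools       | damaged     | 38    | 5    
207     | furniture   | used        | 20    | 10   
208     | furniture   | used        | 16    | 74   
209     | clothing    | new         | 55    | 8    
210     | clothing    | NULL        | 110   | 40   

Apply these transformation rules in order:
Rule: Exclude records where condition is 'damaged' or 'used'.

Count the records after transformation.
5

Step 1: Count records to exclude
  - 1 (damaged) + 4 (used) = 5 records
Step 2: Total records: 10
Step 3: Remaining = 10 - 5 = 5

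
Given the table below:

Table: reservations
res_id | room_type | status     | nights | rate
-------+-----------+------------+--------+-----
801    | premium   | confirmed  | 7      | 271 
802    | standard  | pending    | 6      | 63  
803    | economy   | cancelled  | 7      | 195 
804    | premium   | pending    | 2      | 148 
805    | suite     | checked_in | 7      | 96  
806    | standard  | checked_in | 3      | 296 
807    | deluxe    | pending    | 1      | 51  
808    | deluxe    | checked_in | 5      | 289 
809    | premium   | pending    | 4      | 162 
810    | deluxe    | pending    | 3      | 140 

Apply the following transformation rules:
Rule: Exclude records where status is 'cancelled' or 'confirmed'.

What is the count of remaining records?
8

Step 1: Count records to exclude
  - 1 (cancelled) + 1 (confirmed) = 2 records
Step 2: Total records: 10
Step 3: Remaining = 10 - 2 = 8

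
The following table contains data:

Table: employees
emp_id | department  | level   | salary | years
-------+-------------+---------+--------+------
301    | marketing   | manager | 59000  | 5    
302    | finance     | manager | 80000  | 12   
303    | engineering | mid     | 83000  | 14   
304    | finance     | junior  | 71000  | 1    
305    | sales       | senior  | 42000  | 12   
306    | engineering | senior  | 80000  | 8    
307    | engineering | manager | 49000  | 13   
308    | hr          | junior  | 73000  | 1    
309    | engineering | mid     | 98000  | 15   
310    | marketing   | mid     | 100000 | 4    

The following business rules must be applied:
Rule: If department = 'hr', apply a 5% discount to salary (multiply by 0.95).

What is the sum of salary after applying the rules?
731350.0

Step 1: Records with department = 'hr' have total salary = 73000
Step 2: Apply multiplier: 73000 × 0.95 = 69350.0
Step 3: Other records total: 662000
Step 4: Final sum = 69350.0 + 662000 = 731350.0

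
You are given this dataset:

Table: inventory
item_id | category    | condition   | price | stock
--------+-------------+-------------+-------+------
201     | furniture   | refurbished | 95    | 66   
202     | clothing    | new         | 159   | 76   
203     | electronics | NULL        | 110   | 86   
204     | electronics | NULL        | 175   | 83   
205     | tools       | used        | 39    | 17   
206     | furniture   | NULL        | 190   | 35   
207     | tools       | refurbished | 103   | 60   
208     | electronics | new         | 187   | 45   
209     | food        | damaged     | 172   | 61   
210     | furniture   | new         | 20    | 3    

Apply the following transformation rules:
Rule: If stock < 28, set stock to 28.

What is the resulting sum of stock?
568

Step 1: 2 records have stock < 28
Step 2: These records originally summed to 20
Step 3: After setting to minimum: 2 × 28 = 56
Step 4: Unaffected records sum: 512
Step 5: Final sum = 56 + 512 = 568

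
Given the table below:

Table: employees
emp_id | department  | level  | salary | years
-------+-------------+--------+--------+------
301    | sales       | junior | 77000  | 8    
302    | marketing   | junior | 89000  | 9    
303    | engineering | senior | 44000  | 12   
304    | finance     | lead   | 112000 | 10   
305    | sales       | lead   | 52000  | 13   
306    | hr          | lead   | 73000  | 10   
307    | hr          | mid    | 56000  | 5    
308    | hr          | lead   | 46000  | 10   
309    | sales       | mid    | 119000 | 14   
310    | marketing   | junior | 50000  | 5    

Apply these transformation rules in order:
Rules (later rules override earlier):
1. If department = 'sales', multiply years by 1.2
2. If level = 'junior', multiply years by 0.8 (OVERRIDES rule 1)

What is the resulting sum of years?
97.0

Step 1: Rule 2 takes priority for records with level = 'junior'
  - 3 records: 22 × 0.8 = 17.6
Step 2: Rule 1 applies to remaining records with department = 'sales'
  - 2 records: 27 × 1.2 = 32.4
Step 3: Other records unchanged: 47
Step 4: Final sum = 17.6 + 32.4 + 47 = 97.0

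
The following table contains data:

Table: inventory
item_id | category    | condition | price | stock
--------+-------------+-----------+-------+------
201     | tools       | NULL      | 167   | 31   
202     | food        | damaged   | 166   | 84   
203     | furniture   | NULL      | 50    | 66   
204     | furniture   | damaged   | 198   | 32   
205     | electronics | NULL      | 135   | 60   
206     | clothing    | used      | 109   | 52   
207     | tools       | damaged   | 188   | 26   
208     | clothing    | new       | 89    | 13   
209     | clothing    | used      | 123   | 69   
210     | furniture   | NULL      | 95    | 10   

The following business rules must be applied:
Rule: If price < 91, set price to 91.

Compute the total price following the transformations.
1363

Step 1: 2 records have price < 91
Step 2: These records originally summed to 139
Step 3: After setting to minimum: 2 × 91 = 182
Step 4: Unaffected records sum: 1181
Step 5: Final sum = 182 + 1181 = 1363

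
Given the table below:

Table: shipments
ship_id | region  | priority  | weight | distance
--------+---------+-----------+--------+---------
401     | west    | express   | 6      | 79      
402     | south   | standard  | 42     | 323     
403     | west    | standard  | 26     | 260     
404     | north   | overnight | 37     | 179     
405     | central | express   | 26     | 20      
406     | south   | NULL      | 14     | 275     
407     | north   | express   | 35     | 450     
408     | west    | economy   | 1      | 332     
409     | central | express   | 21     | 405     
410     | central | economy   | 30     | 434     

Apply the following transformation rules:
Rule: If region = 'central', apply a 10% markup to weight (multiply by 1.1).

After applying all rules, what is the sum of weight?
245.7

Step 1: Records with region = 'central' have total weight = 77
Step 2: Apply multiplier: 77 × 1.1 = 84.7
Step 3: Other records total: 161
Step 4: Final sum = 84.7 + 161 = 245.7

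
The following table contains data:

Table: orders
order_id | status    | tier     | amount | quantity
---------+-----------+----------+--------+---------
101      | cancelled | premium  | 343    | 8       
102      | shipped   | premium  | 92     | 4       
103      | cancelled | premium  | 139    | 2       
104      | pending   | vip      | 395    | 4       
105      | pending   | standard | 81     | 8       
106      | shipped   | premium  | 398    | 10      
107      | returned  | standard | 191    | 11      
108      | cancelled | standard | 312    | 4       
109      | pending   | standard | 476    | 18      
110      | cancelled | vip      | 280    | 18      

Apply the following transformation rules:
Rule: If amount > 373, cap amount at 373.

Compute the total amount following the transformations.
2557

Step 1: 3 records have amount > 373
Step 2: These records originally summed to 1269
Step 3: After capping: 3 × 373 = 1119
Step 4: Unaffected records sum: 1438
Step 5: Final sum = 1119 + 1438 = 2557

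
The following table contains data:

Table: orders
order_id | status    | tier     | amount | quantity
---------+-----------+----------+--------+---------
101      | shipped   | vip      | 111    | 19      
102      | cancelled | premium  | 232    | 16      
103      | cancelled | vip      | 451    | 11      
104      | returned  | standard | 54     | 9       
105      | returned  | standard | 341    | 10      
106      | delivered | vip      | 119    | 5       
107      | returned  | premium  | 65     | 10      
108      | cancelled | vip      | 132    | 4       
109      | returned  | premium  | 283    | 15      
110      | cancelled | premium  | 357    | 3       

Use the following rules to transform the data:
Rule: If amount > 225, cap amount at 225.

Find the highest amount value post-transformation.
225

Step 1: Original maximum amount = 451
Step 2: Apply cap at 225
Step 3: 5 records had amount > 225 and were capped
Step 4: Maximum after transformation = 225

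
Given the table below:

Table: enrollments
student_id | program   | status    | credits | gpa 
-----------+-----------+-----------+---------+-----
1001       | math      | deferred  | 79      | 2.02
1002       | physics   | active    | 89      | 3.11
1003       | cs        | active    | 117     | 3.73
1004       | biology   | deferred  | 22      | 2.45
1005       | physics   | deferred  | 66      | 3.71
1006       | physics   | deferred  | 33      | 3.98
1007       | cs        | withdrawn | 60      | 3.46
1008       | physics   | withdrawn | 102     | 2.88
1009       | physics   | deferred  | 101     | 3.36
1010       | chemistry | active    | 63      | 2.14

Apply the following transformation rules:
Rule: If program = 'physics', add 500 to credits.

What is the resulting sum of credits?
3232

Step 1: Count records where program = 'physics': 5
Step 2: Total bonus added: 5 × 500 = 2500
Step 3: Original sum of credits: 732
Step 4: Final sum = 732 + 2500 = 3232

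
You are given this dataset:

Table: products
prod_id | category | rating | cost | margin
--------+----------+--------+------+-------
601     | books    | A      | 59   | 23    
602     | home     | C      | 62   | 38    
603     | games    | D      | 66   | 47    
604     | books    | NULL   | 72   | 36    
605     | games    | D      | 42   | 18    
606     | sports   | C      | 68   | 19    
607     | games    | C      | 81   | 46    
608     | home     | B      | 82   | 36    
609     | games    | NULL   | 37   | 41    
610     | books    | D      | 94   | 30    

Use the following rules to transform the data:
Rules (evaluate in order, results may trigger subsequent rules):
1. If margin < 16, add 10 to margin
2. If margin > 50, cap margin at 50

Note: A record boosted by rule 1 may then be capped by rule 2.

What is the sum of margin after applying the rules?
334

Step 1: Apply rule 1 to records with margin < 16
  - 0 records get bonus of 10
  - Of these, 0 records then exceed 50 and get capped
Step 2: Apply rule 2 to records with margin > 50
  - 0 records (original) are capped
Step 3: Calculate final sum = 334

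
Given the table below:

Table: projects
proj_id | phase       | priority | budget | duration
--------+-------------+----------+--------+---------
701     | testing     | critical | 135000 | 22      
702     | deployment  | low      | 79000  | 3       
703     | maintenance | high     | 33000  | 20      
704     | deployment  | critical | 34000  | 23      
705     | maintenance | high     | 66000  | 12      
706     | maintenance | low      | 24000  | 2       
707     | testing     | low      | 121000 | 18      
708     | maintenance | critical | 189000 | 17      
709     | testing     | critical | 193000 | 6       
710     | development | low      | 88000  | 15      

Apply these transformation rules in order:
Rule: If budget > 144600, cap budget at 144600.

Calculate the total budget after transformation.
869200

Step 1: 2 records have budget > 144600
Step 2: These records originally summed to 382000
Step 3: After capping: 2 × 144600 = 289200
Step 4: Unaffected records sum: 580000
Step 5: Final sum = 289200 + 580000 = 869200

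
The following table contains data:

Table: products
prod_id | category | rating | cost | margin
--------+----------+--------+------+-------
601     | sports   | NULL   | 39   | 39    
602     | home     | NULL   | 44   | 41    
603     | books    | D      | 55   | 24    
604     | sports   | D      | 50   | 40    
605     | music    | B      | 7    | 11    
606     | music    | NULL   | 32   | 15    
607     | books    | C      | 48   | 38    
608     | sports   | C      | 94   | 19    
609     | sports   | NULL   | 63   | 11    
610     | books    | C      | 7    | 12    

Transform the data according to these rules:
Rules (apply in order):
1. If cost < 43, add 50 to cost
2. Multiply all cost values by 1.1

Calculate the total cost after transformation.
702.9

Step 1: Apply Rule 1 - Add 50 to records with cost < 43
  - 4 records affected: 85 + (4 × 50) = 285
  - Unaffected records: 354
  - Sum after Rule 1: 639
Step 2: Apply Rule 2 - Multiply all by 1.1
  - 639 × 1.1 = 702.9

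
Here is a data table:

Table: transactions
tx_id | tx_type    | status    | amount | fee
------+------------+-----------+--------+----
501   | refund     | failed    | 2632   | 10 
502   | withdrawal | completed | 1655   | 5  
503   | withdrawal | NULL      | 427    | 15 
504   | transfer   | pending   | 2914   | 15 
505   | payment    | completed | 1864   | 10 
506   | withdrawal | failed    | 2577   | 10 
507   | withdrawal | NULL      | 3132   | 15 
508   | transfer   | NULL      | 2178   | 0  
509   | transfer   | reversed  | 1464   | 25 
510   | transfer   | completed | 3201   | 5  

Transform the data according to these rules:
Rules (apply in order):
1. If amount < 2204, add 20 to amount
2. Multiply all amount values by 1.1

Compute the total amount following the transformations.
24358.4

Step 1: Apply Rule 1 - Add 20 to records with amount < 2204
  - 5 records affected: 7588 + (5 × 20) = 7688
  - Unaffected records: 14456
  - Sum after Rule 1: 22144
Step 2: Apply Rule 2 - Multiply all by 1.1
  - 22144 × 1.1 = 24358.4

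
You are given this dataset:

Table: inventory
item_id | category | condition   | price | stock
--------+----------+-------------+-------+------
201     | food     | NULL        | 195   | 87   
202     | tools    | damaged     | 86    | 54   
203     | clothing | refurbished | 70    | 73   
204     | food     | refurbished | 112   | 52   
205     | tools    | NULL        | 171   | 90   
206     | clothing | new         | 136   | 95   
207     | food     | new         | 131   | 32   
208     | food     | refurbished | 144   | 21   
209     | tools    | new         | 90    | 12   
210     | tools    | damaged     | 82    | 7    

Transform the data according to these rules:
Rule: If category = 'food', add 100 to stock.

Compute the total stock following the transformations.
923

Step 1: Count records where category = 'food': 4
Step 2: Total bonus added: 4 × 100 = 400
Step 3: Original sum of stock: 523
Step 4: Final sum = 523 + 400 = 923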